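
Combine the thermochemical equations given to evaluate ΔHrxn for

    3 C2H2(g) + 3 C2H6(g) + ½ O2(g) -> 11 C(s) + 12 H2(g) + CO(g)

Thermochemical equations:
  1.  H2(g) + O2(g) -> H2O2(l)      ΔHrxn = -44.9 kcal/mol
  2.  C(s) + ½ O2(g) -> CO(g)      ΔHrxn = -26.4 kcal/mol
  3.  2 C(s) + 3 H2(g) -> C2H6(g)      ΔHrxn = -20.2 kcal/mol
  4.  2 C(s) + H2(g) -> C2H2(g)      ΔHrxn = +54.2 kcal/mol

ΔHrxn = -128.4 kcal/mol

eq. 1: not needed (H2O2(l) appears nowhere else).
eq. 2 as written (CO(g) already on the product side): -26.4 kcal/mol
eq. 3 reversed and × 3 (C2H6(g) must end up as a reactant; scale by 3 for the 3 C2H6(g)): (-3)·(-20.2) = +60.6 kcal/mol
eq. 4 reversed and × 3 (C2H2(g) must end up as a reactant; ×3 to match 3 C2H2(g) in the target): (-3)·(+54.2) = -162.6 kcal/mol
Since enthalpy is a state function, ΔHrxn = (-26.4) + (+60.6) + (-162.6) = -128.4 kcal/mol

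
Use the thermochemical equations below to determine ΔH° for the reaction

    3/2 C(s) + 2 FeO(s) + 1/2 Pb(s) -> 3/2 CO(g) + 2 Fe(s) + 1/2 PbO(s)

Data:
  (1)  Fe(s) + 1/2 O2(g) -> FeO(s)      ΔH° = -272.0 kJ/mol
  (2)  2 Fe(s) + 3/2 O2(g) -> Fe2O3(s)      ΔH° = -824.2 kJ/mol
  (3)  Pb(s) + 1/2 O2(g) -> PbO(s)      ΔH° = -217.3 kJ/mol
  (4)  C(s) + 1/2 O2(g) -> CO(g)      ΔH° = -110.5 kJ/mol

ΔH° = 269.6 kJ/mol

(1) reversed and × 2: (-2)·(-272.0) = +544.0 kJ/mol
(2): not needed.
(3) × 1/2: (1/2)·(-217.3) = -108.65 kJ/mol
(4) × 3/2: (3/2)·(-110.5) = -165.75 kJ/mol
ΔH° = (+544.0) + (-108.65) + (-165.75) = 269.6 kJ/mol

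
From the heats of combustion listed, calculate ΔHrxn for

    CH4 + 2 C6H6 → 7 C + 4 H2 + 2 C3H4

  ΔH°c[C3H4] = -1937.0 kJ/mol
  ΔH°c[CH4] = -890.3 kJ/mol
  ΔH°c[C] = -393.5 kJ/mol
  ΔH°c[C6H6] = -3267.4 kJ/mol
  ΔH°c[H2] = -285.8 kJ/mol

With combustion enthalpies, reactants minus products:
= [1·(-890.3) + 2·(-3267.4)] − [7·(-393.5) + 4·(-285.8) + 2·(-1937.0)]
= 346.6 kJ/mol

ΔHrxn = 346.6 kJ/mol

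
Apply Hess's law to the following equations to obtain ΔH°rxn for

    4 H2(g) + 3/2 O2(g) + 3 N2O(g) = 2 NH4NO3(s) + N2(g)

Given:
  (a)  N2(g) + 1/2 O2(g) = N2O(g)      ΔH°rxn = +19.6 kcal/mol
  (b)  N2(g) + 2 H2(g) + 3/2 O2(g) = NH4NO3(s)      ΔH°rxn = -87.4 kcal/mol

ΔH°rxn = -233.6 kcal/mol

(a) reversed and × 3 (reverse to put N2O(g) on the reactant side; scale by 3 for the 3 N2O(g)): (-3)·(+19.6) = -58.8 kcal/mol
(b) × 2 (×2 to match 2 NH4NO3(s) in the target): (2)·(-87.4) = -174.8 kcal/mol
Since enthalpy is a state function, ΔH°rxn = (-58.8) + (-174.8) = -233.6 kcal/mol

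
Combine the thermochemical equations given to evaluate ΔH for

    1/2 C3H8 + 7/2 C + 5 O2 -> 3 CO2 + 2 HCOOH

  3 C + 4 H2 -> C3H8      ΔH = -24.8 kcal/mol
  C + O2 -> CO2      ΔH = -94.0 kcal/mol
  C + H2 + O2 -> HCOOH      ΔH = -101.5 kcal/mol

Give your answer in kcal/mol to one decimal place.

equation 1 reversed and × 1/2 (C3H8 must end up as a reactant; scale by 1/2 for the 1/2 C3H8): (-1/2)·(-24.8) = +12.4 kcal/mol
equation 2 × 3 (scale by 3 for the 3 CO2): (3)·(-94.0) = -282.0 kcal/mol
equation 3 × 2 (scale by 2 for the 2 HCOOH): (2)·(-101.5) = -203.0 kcal/mol
ΔH = (+12.4) + (-282.0) + (-203.0) = -472.6 kcal/mol

ΔH = -472.6 kcal/mol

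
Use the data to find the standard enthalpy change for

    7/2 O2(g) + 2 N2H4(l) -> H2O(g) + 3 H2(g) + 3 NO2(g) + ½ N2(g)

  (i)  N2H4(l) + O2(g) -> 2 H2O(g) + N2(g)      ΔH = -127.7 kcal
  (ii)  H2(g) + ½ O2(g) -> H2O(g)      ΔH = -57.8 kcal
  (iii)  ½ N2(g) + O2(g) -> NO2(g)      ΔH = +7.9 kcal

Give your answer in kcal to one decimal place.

(i) × 2: (2)·(-127.7) = -255.4 kcal
(ii) reversed and × 3: (-3)·(-57.8) = +173.4 kcal
(iii) × 3: (3)·(+7.9) = +23.7 kcal
ΔH = (-255.4) + (+173.4) + (+23.7) = -58.3 kcal

ΔH = -58.3 kcal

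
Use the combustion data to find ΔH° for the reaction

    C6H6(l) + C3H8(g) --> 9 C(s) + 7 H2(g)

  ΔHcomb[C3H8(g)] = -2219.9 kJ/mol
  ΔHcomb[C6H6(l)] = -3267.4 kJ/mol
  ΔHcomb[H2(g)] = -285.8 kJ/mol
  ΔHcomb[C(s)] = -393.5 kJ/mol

ΔH° = 54.8 kJ/mol

Using ΔH = Σ nΔHc°(reactants) − Σ nΔHc°(products):
= [1·(-3267.4) + 1·(-2219.9)] − [9·(-393.5) + 7·(-285.8)]
= 54.8 kJ/mol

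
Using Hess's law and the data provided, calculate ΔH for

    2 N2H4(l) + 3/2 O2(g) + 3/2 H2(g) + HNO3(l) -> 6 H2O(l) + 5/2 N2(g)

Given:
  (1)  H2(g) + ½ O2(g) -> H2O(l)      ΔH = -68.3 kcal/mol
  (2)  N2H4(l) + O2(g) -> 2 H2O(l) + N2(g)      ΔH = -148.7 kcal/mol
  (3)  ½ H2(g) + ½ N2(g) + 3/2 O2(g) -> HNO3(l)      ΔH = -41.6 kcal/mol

ΔH = -392.4 kcal/mol

(1) × 2: (2)·(-68.3) = -136.6 kcal/mol
(2) × 2: (2)·(-148.7) = -297.4 kcal/mol
(3) reversed: +41.6 kcal/mol
ΔH = (-136.6) + (-297.4) + (+41.6) = -392.4 kcal/mol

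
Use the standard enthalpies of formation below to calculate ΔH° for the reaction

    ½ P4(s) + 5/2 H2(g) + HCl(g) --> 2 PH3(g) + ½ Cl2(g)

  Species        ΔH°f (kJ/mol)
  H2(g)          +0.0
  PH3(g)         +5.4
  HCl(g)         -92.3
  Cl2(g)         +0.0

ΔH°rxn = Σ nΔHf°(products) − Σ nΔHf°(reactants).
Products: 2·(+5.4) + 1/2·(+0.0) = +10.8
Reactants: 1/2·(+0.0) + 5/2·(+0.0) + 1·(-92.3) = -92.3
ΔH° = (+10.8) − (-92.3) = 103.1 kJ/mol

ΔH° = 103.1 kJ/mol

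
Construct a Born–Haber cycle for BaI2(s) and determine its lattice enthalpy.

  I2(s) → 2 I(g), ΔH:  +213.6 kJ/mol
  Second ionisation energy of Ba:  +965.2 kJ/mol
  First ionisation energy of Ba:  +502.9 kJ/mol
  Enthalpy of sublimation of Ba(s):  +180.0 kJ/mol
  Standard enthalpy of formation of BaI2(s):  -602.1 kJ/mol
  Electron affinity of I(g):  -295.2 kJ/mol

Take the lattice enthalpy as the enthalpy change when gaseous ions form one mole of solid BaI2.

U = -1873.4 kJ/mol

ΔHf° = 1·ΔHsub + 1·(ΣIE) + 1·D(I2) + 2·EA + U
-602.1 = 1·(+180.0) + 1·(+1468.1) + 1·(+213.6) + 2·(-295.2) + U
U = -602.1 − (+1271.3) = -1873.4 kJ/mol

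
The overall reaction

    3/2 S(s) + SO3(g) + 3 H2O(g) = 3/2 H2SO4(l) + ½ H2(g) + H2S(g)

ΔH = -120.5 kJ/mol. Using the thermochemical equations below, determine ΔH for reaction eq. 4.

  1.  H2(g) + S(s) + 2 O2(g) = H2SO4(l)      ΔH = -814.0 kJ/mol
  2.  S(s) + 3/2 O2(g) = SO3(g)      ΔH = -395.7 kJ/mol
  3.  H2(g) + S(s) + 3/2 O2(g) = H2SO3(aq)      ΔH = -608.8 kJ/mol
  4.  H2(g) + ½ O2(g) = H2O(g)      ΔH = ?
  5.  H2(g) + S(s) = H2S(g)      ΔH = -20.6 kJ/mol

eq. 1 × 3/2 (×3/2 to match 3/2 H2SO4(l) in the target): (3/2)·(-814.0) = -1221.0 kJ/mol
eq. 2 reversed (SO3(g) must end up as a reactant): +395.7 kJ/mol
eq. 3: not needed (H2SO3(aq) appears nowhere else).
eq. 4 reversed and × 3 (reverse to put H2O(g) on the reactant side; scale by 3 for the 3 H2O(g)): contributes −3·x
eq. 5 as written (H2S(g) already on the product side): -20.6 kJ/mol
-120.5 = (-1221.0) + (+395.7) + (-20.6) − 3·x
x = (-120.5 − (-845.9)) / (-3) = -241.8 kJ/mol

ΔH = -241.8 kJ/mol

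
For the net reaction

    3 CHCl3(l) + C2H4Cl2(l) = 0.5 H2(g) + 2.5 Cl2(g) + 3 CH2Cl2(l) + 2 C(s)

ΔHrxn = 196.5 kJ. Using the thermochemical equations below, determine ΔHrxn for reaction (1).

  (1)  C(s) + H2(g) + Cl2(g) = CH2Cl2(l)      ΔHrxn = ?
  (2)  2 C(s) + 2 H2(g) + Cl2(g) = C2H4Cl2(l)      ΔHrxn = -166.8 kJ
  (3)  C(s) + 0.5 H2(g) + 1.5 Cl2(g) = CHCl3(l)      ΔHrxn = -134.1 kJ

(1) × 3 (scale by 3 for the 3 CH2Cl2(l)): contributes 3·x
(2) reversed (C2H4Cl2(l) must end up as a reactant): +166.8 kJ
(3) reversed and × 3 (CHCl3(l) must end up as a reactant; scale by 3 for the 3 CHCl3(l)): (-3)·(-134.1) = +402.3 kJ
+196.5 = (+166.8) + (+402.3) + 3·x
x = (+196.5 − (+569.1)) / (3) = -124.2 kJ

ΔHrxn = -124.2 kJ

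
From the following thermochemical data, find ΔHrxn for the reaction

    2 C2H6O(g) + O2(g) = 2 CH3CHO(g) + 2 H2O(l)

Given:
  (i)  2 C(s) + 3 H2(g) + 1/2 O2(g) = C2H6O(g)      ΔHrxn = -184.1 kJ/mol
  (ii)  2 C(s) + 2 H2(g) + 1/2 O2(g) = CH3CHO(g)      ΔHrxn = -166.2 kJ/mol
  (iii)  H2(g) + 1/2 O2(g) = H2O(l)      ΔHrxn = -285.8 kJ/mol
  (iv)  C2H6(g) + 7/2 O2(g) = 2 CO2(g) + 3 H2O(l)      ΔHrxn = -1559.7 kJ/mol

ΔHrxn = -535.8 kJ/mol

(i) reversed and × 2 (reverse to put C2H6O(g) on the reactant side; ×2 to match 2 C2H6O(g) in the target): (-2)·(-184.1) = +368.2 kJ/mol
(ii) × 2 (scale by 2 for the 2 CH3CHO(g)): (2)·(-166.2) = -332.4 kJ/mol
(iii) × 2: (2)·(-285.8) = -571.6 kJ/mol
(iv): not needed (C2H6(g) appears nowhere else).
ΔHrxn = (+368.2) + (-332.4) + (-571.6) = -535.8 kJ/mol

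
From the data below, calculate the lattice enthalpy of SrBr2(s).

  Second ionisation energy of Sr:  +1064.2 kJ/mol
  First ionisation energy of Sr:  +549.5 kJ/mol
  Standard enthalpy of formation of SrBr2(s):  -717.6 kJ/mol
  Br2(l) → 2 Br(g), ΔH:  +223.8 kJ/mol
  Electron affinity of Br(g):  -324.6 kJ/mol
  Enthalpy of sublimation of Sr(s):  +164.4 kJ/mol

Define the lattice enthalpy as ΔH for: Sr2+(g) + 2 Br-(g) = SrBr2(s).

ΔHf° = 1·ΔHsub + 1·(ΣIE) + 1·D(Br2) + 2·EA + U
-717.6 = 1·(+164.4) + 1·(+1613.7) + 1·(+223.8) + 2·(-324.6) + U
U = -717.6 − (+1352.7) = -2070.3 kJ/mol

U = -2070.3 kJ/mol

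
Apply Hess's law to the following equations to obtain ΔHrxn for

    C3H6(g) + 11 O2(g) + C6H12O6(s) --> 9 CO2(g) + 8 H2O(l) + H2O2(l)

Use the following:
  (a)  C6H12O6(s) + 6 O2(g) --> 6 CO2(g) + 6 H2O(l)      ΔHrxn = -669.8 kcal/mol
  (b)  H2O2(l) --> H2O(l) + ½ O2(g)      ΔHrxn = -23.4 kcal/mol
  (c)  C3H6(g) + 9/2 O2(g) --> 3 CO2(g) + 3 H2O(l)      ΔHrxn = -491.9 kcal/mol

ΔHrxn = -1138.3 kcal/mol

(a) as written: -669.8 kcal/mol
(b) reversed: +23.4 kcal/mol
(c) as written: -491.9 kcal/mol
ΔHrxn = (1)·(-669.8) + (-1)·(-23.4) + (1)·(-491.9) = -1138.3 kcal/mol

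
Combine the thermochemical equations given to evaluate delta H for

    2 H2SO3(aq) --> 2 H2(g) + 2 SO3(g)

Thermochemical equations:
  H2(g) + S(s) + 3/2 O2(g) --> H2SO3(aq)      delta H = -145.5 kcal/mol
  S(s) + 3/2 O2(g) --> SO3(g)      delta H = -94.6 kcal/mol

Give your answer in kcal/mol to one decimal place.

delta H = 101.8 kcal/mol

equation 1 reversed and × 2 (H2SO3(aq) must end up as a reactant; ×2 to match 2 H2SO3(aq) in the target): (-2)·(-145.5) = +291.0 kcal/mol
equation 2 × 2 (scale by 2 for the 2 SO3(g)): (2)·(-94.6) = -189.2 kcal/mol
Summing the manipulated equations, delta H = (-2)·(-145.5) + (2)·(-94.6) = 101.8 kcal/mol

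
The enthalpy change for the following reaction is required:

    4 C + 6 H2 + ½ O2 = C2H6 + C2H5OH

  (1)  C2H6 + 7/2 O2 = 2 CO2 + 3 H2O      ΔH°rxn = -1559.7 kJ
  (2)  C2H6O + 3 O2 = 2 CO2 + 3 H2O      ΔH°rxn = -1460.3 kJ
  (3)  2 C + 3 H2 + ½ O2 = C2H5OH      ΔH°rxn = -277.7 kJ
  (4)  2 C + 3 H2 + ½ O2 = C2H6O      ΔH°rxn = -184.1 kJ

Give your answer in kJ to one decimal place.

(1) reversed (C2H6 must end up as a product): +1559.7 kJ
(2) as written: -1460.3 kJ
(3) as written (C2H5OH already on the product side): -277.7 kJ
(4) as written: -184.1 kJ
ΔH°rxn = (+1559.7) + (-1460.3) + (-277.7) + (-184.1) = -362.4 kJ

ΔH°rxn = -362.4 kJ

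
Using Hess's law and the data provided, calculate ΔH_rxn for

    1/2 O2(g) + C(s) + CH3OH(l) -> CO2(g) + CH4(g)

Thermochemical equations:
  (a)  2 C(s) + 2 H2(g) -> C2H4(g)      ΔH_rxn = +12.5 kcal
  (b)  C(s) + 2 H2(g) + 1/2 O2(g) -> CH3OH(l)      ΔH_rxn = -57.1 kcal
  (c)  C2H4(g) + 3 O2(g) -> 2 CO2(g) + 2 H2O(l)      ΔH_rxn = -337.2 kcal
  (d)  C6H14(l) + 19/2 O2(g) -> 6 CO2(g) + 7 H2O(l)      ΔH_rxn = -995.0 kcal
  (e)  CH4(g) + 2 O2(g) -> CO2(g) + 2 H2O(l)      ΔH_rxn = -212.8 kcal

(a) as written: +12.5 kcal
(b) reversed (reverse to put CH3OH(l) on the reactant side): +57.1 kcal
(c) as written: -337.2 kcal
(d): not needed (C6H14(l) appears nowhere else).
(e) reversed (CH4(g) must end up as a product): +212.8 kcal
ΔH_rxn = (+12.5) + (+57.1) + (-337.2) + (+212.8) = -54.8 kcal

ΔH_rxn = -54.8 kcal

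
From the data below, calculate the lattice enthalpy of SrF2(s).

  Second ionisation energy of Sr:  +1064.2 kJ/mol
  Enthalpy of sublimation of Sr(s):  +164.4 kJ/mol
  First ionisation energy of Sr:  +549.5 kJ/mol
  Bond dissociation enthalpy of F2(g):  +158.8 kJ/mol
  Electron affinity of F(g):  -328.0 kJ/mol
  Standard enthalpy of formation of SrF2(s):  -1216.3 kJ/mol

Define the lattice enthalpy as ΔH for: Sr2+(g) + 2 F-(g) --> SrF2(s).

U = -2497.2 kJ/mol

ΔHf° = 1·ΔHsub + 1·(ΣIE) + 1·D(F2) + 2·EA + U
-1216.3 = 1·(+164.4) + 1·(+1613.7) + 1·(+158.8) + 2·(-328.0) + U
U = -1216.3 − (+1280.9) = -2497.2 kJ/mol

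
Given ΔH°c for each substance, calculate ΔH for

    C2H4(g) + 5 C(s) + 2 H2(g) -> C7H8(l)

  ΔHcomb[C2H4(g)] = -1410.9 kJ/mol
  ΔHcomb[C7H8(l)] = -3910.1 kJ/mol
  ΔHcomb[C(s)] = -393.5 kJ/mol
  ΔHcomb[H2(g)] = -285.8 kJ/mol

With combustion enthalpies, reactants minus products:
= [1·(-1410.9) + 5·(-393.5) + 2·(-285.8)] − [1·(-3910.1)]
= -39.9 kJ/mol

ΔH = -39.9 kJ/mol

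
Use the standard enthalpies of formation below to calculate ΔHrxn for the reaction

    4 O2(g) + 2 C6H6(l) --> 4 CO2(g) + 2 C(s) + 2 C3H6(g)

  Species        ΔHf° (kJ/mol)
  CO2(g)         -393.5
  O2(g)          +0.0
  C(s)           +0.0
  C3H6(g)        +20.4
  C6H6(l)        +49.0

ΔH°rxn = Σ nΔHf°(products) − Σ nΔHf°(reactants).
Products: 4·(-393.5) + 2·(+0.0) + 2·(+20.4) = -1533.2
Reactants: 4·(+0.0) + 2·(+49.0) = +98.0
ΔHrxn = (-1533.2) − (+98.0) = -1631.2 kJ/mol

ΔHrxn = -1631.2 kJ/mol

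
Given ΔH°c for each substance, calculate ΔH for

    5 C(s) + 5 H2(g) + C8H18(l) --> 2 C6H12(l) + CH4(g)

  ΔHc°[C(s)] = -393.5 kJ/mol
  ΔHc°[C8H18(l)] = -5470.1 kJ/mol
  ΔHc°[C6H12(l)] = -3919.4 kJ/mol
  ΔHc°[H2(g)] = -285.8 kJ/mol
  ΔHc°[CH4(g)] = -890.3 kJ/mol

Using ΔH = Σ nΔHc°(reactants) − Σ nΔHc°(products):
= [5·(-393.5) + 5·(-285.8) + 1·(-5470.1)] − [2·(-3919.4) + 1·(-890.3)]
= -137.5 kJ/mol

ΔH = -137.5 kJ/mol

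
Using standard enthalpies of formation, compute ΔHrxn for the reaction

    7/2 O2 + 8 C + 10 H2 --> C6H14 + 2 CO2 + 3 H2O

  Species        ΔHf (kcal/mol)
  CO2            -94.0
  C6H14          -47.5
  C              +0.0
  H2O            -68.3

ΔH°rxn = Σ nΔHf°(products) − Σ nΔHf°(reactants).
Products: 1·(-47.5) + 2·(-94.0) + 3·(-68.3) = -440.4
Reactants: 7/2·(+0.0) + 8·(+0.0) + 10·(+0.0) = +0.0
ΔHrxn = (-440.4) − (+0.0) = -440.4 kcal/mol

ΔHrxn = -440.4 kcal/mol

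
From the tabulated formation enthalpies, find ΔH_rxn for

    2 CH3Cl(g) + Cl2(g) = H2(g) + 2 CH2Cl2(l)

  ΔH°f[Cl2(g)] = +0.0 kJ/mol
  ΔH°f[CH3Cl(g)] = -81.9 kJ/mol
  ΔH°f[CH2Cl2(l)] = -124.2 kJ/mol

Products: 1·(+0.0) + 2·(-124.2) = -248.4
Reactants: 2·(-81.9) + 1·(+0.0) = -163.8
ΔH_rxn = (-248.4) − (-163.8) = -84.6 kJ/mol

ΔH_rxn = -84.6 kJ/mol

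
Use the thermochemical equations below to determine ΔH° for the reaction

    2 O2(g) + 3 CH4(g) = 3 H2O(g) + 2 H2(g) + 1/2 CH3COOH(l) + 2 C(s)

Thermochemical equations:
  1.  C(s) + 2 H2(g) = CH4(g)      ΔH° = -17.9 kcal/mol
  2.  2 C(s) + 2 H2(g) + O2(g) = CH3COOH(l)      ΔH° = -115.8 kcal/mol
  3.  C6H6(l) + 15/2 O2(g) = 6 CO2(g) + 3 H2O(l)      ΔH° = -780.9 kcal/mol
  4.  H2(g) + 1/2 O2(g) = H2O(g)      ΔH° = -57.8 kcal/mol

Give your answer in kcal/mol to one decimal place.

eq. 1 reversed and × 3 (reverse to put CH4(g) on the reactant side; ×3 to match 3 CH4(g) in the target): (-3)·(-17.9) = +53.7 kcal/mol
eq. 2 × 1/2 (×1/2 to match 1/2 CH3COOH(l) in the target): (1/2)·(-115.8) = -57.9 kcal/mol
eq. 3: not needed (H2O(l) appears nowhere else).
eq. 4 × 3 (×3 to match 3 H2O(g) in the target): (3)·(-57.8) = -173.4 kcal/mol
By Hess's law, ΔH° = (+53.7) + (-57.9) + (-173.4) = -177.6 kcal/mol

ΔH° = -177.6 kcal/mol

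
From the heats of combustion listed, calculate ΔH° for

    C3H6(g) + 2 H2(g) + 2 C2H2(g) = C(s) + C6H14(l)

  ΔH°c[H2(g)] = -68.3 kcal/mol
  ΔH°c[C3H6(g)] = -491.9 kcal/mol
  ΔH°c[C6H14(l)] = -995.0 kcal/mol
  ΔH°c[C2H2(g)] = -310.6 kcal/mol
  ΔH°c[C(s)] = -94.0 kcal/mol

ΔH° = -160.7 kcal/mol

Using ΔH = Σ nΔHc°(reactants) − Σ nΔHc°(products):
= [1·(-491.9) + 2·(-68.3) + 2·(-310.6)] − [1·(-94.0) + 1·(-995.0)]
= -160.7 kcal/mol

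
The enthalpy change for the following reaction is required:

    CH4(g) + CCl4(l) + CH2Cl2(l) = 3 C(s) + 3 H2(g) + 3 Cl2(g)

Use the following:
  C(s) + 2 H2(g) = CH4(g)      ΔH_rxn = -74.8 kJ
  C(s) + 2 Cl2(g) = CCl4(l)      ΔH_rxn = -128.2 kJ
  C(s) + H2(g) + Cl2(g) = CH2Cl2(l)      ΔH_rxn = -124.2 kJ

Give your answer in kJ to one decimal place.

ΔH_rxn = 327.2 kJ

equation 1 reversed (CH4(g) must end up as a reactant): +74.8 kJ
equation 2 reversed (reverse to put CCl4(l) on the reactant side): +128.2 kJ
equation 3 reversed (reverse to put CH2Cl2(l) on the reactant side): +124.2 kJ
Summing the manipulated equations, ΔH_rxn = (-1)·(-74.8) + (-1)·(-128.2) + (-1)·(-124.2) = 327.2 kJ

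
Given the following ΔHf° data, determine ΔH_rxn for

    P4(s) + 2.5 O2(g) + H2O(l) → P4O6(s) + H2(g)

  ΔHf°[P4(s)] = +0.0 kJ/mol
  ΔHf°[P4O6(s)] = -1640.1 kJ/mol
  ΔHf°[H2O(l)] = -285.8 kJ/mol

Products: 1·(-1640.1) + 1·(+0.0) = -1640.1
Reactants: 1·(+0.0) + 5/2·(+0.0) + 1·(-285.8) = -285.8
ΔH_rxn = (-1640.1) − (-285.8) = -1354.3 kJ/mol

ΔH_rxn = -1354.3 kJ/mol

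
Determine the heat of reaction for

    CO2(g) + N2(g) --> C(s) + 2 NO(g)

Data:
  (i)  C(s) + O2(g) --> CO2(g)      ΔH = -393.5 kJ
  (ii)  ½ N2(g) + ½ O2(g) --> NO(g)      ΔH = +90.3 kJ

(i) reversed (CO2(g) must end up as a reactant): +393.5 kJ
(ii) × 2 (×2 to match 2 NO(g) in the target): (2)·(+90.3) = +180.6 kJ
ΔH = (+393.5) + (+180.6) = 574.1 kJ

ΔH = 574.1 kJ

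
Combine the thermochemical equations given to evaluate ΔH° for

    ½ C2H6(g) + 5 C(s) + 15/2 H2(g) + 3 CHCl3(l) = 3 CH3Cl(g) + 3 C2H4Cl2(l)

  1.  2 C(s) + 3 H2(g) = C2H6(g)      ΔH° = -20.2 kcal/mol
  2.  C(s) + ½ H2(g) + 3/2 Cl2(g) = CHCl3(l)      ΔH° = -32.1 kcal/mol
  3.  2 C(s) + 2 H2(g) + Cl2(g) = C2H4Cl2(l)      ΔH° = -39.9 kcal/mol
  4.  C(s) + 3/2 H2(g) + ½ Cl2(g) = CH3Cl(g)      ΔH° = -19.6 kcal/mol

ΔH° = -72.1 kcal/mol

eq. 1 reversed and × 1/2: (-1/2)·(-20.2) = +10.1 kcal/mol
eq. 2 reversed and × 3: (-3)·(-32.1) = +96.3 kcal/mol
eq. 3 × 3: (3)·(-39.9) = -119.7 kcal/mol
eq. 4 × 3: (3)·(-19.6) = -58.8 kcal/mol
ΔH° = (-1/2)·(-20.2) + (-3)·(-32.1) + (3)·(-39.9) + (3)·(-19.6) = -72.1 kcal/mol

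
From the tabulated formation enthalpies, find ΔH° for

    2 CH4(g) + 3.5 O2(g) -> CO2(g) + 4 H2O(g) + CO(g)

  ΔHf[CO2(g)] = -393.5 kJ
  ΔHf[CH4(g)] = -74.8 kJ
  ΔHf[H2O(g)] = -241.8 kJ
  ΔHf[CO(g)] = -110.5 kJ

ΔH° = -1321.6 kJ

Products: 1·(-393.5) + 4·(-241.8) + 1·(-110.5) = -1471.2
Reactants: 2·(-74.8) + 7/2·(+0.0) = -149.6
ΔH° = (-1471.2) − (-149.6) = -1321.6 kJ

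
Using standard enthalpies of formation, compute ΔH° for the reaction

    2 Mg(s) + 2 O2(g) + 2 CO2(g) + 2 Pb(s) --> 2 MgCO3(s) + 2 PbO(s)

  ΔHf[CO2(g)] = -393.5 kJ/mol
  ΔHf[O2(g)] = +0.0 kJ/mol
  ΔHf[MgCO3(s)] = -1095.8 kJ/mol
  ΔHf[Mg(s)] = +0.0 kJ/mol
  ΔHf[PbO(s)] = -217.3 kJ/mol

ΔH° = -1839.2 kJ/mol

ΔH°rxn = Σ nΔHf°(products) − Σ nΔHf°(reactants).
Products: 2·(-1095.8) + 2·(-217.3) = -2626.2
Reactants: 2·(+0.0) + 2·(+0.0) + 2·(-393.5) + 2·(+0.0) = -787.0
ΔH° = (-2626.2) − (-787.0) = -1839.2 kJ/mol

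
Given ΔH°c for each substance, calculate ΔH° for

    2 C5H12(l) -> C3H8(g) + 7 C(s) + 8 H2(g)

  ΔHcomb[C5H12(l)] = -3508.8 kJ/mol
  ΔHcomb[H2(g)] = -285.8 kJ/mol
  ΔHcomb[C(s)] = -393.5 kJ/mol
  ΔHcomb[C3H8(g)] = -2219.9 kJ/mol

With combustion enthalpies, reactants minus products:
= [2·(-3508.8)] − [1·(-2219.9) + 7·(-393.5) + 8·(-285.8)]
= 243.2 kJ/mol

ΔH° = 243.2 kJ/mol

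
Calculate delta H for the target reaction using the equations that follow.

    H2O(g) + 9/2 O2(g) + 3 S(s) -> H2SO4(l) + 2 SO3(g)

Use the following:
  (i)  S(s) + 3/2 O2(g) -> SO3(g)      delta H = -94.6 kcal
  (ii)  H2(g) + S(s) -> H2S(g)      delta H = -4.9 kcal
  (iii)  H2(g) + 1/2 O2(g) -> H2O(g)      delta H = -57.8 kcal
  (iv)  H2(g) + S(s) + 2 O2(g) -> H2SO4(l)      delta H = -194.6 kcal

(i) × 2: (2)·(-94.6) = -189.2 kcal
(ii): not needed.
(iii) reversed: +57.8 kcal
(iv) as written: -194.6 kcal
Combining the equations, delta H = (-189.2) + (+57.8) + (-194.6) = -326.0 kcal

delta H = -326.0 kcal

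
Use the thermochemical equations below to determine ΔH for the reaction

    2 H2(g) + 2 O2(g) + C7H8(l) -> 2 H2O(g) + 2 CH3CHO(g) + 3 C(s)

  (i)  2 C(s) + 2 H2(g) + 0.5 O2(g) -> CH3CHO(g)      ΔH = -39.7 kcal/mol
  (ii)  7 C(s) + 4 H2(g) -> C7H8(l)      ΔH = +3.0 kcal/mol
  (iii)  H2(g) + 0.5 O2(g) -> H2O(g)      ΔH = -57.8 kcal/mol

(i) × 2 (scale by 2 for the 2 CH3CHO(g)): (2)·(-39.7) = -79.4 kcal/mol
(ii) reversed (C7H8(l) must end up as a reactant): -3.0 kcal/mol
(iii) × 2 (×2 to match 2 H2O(g) in the target): (2)·(-57.8) = -115.6 kcal/mol
Since enthalpy is a state function, ΔH = (-79.4) + (-3.0) + (-115.6) = -198.0 kcal/mol

ΔH = -198.0 kcal/mol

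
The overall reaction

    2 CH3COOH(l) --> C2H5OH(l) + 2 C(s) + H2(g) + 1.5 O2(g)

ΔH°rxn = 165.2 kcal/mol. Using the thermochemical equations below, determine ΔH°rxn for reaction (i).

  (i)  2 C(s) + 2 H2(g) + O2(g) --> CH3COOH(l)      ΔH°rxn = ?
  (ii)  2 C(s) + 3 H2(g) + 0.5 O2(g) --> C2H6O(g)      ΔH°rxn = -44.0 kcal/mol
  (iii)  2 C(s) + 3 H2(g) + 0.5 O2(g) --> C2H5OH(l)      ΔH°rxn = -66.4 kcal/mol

(i) reversed and × 2: contributes −2·x
(ii): not needed.
(iii) as written: -66.4 kcal/mol
+165.2 = (-66.4) − 2·x
x = (+165.2 − (-66.4)) / (-2) = -115.8 kcal/mol

ΔH°rxn = -115.8 kcal/mol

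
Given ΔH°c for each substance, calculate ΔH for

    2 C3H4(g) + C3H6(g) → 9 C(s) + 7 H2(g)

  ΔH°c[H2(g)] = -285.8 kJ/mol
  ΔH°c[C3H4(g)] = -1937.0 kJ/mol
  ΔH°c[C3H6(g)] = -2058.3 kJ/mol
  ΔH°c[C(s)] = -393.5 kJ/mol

With combustion enthalpies, reactants minus products:
= [2·(-1937.0) + 1·(-2058.3)] − [9·(-393.5) + 7·(-285.8)]
= -390.2 kJ/mol

ΔH = -390.2 kJ/mol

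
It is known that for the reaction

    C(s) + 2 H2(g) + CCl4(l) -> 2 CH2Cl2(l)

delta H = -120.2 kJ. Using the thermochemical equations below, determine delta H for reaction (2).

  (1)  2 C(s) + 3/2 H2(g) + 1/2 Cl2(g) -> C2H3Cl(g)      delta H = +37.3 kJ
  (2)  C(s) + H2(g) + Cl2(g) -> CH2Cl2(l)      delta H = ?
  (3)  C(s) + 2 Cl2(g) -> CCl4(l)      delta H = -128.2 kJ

delta H = -124.2 kJ

(1): not needed.
(2) × 2: contributes 2·x
(3) reversed: +128.2 kJ
-120.2 = (+128.2) + 2·x
x = (-120.2 − (+128.2)) / (2) = -124.2 kJ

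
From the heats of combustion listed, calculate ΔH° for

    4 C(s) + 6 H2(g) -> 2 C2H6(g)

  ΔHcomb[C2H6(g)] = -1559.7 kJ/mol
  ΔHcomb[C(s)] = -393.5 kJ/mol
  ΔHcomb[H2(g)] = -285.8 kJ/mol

With combustion enthalpies, reactants minus products:
= [4·(-393.5) + 6·(-285.8)] − [2·(-1559.7)]
= -169.4 kJ/mol

ΔH° = -169.4 kJ/mol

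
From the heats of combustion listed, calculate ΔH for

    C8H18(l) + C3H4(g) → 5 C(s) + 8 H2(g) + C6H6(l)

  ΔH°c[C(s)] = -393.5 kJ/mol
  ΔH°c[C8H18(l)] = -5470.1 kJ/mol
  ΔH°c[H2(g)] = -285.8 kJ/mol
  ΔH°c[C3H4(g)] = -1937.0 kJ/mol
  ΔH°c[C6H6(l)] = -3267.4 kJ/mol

ΔH = 114.2 kJ/mol

Using ΔH = Σ nΔHc°(reactants) − Σ nΔHc°(products):
= [1·(-5470.1) + 1·(-1937.0)] − [5·(-393.5) + 8·(-285.8) + 1·(-3267.4)]
= 114.2 kJ/mol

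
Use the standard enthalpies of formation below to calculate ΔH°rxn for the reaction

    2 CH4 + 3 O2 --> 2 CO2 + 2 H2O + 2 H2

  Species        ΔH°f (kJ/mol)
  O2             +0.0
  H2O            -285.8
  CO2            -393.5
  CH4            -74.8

ΔH°rxn = -1209.0 kJ/mol

ΔH°rxn = Σ nΔHf°(products) − Σ nΔHf°(reactants).
Products: 2·(-393.5) + 2·(-285.8) + 2·(+0.0) = -1358.6
Reactants: 2·(-74.8) + 3·(+0.0) = -149.6
ΔH°rxn = (-1358.6) − (-149.6) = -1209.0 kJ/mol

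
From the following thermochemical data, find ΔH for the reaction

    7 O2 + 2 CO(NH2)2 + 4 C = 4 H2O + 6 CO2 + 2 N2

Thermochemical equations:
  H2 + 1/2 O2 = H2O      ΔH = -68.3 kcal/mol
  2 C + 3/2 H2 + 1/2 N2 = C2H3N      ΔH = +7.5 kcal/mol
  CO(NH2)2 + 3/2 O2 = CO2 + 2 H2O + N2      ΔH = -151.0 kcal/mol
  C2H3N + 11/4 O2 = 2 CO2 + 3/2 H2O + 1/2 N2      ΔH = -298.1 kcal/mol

ΔH = -678.3 kcal/mol

equation 1 reversed and × 3: (-3)·(-68.3) = +204.9 kcal/mol
equation 2 × 2: (2)·(+7.5) = +15.0 kcal/mol
equation 3 × 2: (2)·(-151.0) = -302.0 kcal/mol
equation 4 × 2: (2)·(-298.1) = -596.2 kcal/mol
ΔH = (-3)·(-68.3) + (2)·(+7.5) + (2)·(-151.0) + (2)·(-298.1) = -678.3 kcal/mol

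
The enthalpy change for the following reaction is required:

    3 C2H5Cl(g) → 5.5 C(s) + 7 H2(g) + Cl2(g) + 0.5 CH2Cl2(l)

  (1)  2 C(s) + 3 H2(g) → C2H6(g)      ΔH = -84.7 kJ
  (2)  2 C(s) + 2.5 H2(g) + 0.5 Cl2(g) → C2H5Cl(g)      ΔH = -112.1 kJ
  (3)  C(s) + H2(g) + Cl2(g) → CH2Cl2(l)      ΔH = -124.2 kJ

ΔH = 274.2 kJ

(1): not needed (C2H6(g) appears nowhere else).
(2) reversed and × 3 (C2H5Cl(g) must end up as a reactant; ×3 to match 3 C2H5Cl(g) in the target): (-3)·(-112.1) = +336.3 kJ
(3) × 1/2 (scale by 1/2 for the 1/2 CH2Cl2(l)): (1/2)·(-124.2) = -62.1 kJ
ΔH = (+336.3) + (-62.1) = 274.2 kJ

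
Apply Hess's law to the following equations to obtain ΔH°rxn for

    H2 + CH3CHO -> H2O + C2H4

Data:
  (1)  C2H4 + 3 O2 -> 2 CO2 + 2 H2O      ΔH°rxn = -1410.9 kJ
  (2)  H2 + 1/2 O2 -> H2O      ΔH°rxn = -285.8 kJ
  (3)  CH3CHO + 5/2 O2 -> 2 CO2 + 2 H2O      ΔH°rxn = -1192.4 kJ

ΔH°rxn = -67.3 kJ

(1) reversed: +1410.9 kJ
(2) as written: -285.8 kJ
(3) as written: -1192.4 kJ
Combining the equations, ΔH°rxn = (-1)·(-1410.9) + (1)·(-285.8) + (1)·(-1192.4) = -67.3 kJ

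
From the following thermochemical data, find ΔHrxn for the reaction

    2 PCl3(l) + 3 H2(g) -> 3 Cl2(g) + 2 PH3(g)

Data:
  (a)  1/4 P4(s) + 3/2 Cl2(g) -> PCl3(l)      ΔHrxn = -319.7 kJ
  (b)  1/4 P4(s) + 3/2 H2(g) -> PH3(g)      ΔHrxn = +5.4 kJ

ΔHrxn = 650.2 kJ

(a) reversed and × 2: (-2)·(-319.7) = +639.4 kJ
(b) × 2: (2)·(+5.4) = +10.8 kJ
ΔHrxn = (+639.4) + (+10.8) = 650.2 kJ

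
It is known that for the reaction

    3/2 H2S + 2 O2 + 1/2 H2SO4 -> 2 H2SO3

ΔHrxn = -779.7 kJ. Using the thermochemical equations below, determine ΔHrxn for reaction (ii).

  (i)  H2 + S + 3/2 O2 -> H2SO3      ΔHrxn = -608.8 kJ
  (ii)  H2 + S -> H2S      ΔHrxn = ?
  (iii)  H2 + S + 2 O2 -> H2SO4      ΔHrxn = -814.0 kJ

(i) × 2: (2)·(-608.8) = -1217.6 kJ
(ii) reversed and × 3/2: contributes −3/2·x
(iii) reversed and × 1/2: (-1/2)·(-814.0) = +407.0 kJ
-779.7 = (-1217.6) + (+407.0) − 3/2·x
x = (-779.7 − (-810.6)) / (-3/2) = -20.6 kJ

ΔHrxn = -20.6 kJ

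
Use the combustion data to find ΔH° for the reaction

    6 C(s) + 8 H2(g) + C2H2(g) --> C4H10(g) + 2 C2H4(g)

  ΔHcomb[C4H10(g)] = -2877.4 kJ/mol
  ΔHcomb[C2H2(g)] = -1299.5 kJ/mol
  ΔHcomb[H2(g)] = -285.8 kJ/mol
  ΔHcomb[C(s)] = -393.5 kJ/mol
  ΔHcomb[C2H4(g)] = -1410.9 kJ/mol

Using ΔH = Σ nΔHc°(reactants) − Σ nΔHc°(products):
= [6·(-393.5) + 8·(-285.8) + 1·(-1299.5)] − [1·(-2877.4) + 2·(-1410.9)]
= -247.7 kJ/mol

ΔH° = -247.7 kJ/mol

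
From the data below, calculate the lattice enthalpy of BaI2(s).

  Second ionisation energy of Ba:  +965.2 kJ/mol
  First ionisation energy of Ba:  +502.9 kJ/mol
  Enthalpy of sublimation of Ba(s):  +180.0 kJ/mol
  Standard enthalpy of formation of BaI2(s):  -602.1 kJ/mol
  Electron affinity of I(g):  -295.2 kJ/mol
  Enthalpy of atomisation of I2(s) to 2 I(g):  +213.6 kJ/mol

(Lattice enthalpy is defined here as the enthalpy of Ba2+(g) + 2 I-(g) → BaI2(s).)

U = -1873.4 kJ/mol

ΔHf° = 1·ΔHsub + 1·(ΣIE) + 1·D(I2) + 2·EA + U
-602.1 = 1·(+180.0) + 1·(+1468.1) + 1·(+213.6) + 2·(-295.2) + U
U = -602.1 − (+1271.3) = -1873.4 kJ/mol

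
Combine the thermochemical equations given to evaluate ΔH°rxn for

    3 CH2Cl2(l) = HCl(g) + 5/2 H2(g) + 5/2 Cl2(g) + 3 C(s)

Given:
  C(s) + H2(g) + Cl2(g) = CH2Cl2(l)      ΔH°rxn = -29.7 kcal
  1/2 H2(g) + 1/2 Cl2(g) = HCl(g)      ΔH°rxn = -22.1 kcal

equation 1 reversed and × 3: (-3)·(-29.7) = +89.1 kcal
equation 2 as written: -22.1 kcal
ΔH°rxn = (+89.1) + (-22.1) = 67.0 kcal

ΔH°rxn = 67.0 kcal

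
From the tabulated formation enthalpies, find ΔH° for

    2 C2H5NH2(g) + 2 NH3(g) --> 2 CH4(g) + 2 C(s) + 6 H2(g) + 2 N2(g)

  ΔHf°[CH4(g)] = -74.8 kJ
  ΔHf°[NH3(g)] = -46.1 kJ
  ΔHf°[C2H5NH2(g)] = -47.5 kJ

ΔH°rxn = Σ nΔHf°(products) − Σ nΔHf°(reactants).
Products: 2·(-74.8) + 2·(+0.0) + 6·(+0.0) + 2·(+0.0) = -149.6
Reactants: 2·(-47.5) + 2·(-46.1) = -187.2
ΔH° = (-149.6) − (-187.2) = 37.6 kJ

ΔH° = 37.6 kJ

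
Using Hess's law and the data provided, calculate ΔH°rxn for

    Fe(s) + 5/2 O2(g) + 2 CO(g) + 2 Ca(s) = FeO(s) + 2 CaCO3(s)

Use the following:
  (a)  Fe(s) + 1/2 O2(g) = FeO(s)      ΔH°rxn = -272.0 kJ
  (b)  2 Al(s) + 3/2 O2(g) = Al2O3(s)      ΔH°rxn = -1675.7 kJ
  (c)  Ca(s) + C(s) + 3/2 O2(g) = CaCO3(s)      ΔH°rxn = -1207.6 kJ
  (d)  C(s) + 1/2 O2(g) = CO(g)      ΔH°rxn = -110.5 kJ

ΔH°rxn = -2466.2 kJ

(a) as written: -272.0 kJ
(b): not needed.
(c) × 2: (2)·(-1207.6) = -2415.2 kJ
(d) reversed and × 2: (-2)·(-110.5) = +221.0 kJ
Since enthalpy is a state function, ΔH°rxn = (1)·(-272.0) + (2)·(-1207.6) + (-2)·(-110.5) = -2466.2 kJ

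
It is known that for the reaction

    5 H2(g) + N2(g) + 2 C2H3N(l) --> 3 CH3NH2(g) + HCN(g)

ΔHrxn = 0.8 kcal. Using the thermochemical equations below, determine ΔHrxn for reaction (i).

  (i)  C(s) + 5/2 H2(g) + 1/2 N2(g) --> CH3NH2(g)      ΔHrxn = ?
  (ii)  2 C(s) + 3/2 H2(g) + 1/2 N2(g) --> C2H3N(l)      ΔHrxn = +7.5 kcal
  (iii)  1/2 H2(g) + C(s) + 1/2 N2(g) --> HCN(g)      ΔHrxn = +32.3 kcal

(i) × 3 (scale by 3 for the 3 CH3NH2(g)): contributes 3·x
(ii) reversed and × 2 (C2H3N(l) must end up as a reactant; ×2 to match 2 C2H3N(l) in the target): (-2)·(+7.5) = -15.0 kcal
(iii) as written (HCN(g) already on the product side): +32.3 kcal
+0.8 = (-15.0) + (+32.3) + 3·x
x = (+0.8 − (+17.3)) / (3) = -5.5 kcal

ΔHrxn = -5.5 kcal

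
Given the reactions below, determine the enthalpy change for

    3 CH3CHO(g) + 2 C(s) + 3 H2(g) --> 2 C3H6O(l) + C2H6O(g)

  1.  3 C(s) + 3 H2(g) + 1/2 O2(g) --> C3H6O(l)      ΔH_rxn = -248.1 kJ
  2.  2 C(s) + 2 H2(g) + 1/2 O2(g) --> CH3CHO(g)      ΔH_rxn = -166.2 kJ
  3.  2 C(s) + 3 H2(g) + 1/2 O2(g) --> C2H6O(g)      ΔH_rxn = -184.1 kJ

ΔH_rxn = -181.7 kJ

eq. 1 × 2: (2)·(-248.1) = -496.2 kJ
eq. 2 reversed and × 3: (-3)·(-166.2) = +498.6 kJ
eq. 3 as written: -184.1 kJ
ΔH_rxn = (2)·(-248.1) + (-3)·(-166.2) + (1)·(-184.1) = -181.7 kJ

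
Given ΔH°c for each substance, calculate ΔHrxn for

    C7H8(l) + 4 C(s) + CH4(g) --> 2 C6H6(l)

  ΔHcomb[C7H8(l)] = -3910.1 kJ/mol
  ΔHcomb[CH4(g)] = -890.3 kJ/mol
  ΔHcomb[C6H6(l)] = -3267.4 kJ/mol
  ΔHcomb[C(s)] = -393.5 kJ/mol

ΔHrxn = 160.4 kJ/mol

Using ΔH = Σ nΔHc°(reactants) − Σ nΔHc°(products):
= [1·(-3910.1) + 4·(-393.5) + 1·(-890.3)] − [2·(-3267.4)]
= 160.4 kJ/mol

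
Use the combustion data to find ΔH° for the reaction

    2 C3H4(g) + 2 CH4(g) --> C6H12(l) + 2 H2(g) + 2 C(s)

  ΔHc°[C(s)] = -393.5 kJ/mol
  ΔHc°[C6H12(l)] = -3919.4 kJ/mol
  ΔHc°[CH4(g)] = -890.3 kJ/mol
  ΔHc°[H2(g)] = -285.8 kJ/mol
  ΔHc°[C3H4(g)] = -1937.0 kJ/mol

Using ΔH = Σ nΔHc°(reactants) − Σ nΔHc°(products):
= [2·(-1937.0) + 2·(-890.3)] − [1·(-3919.4) + 2·(-285.8) + 2·(-393.5)]
= -376.6 kJ/mol

ΔH° = -376.6 kJ/mol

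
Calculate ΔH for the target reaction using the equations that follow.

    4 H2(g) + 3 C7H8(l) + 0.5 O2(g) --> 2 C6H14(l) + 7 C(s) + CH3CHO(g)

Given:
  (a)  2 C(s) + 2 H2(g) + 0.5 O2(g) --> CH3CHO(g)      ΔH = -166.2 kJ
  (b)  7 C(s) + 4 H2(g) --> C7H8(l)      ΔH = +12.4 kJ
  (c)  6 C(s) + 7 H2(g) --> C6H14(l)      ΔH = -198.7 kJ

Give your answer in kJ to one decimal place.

ΔH = -600.8 kJ

(a) as written (CH3CHO(g) already on the product side): -166.2 kJ
(b) reversed and × 3 (C7H8(l) must end up as a reactant; scale by 3 for the 3 C7H8(l)): (-3)·(+12.4) = -37.2 kJ
(c) × 2 (×2 to match 2 C6H14(l) in the target): (2)·(-198.7) = -397.4 kJ
ΔH = (1)·(-166.2) + (-3)·(+12.4) + (2)·(-198.7) = -600.8 kJ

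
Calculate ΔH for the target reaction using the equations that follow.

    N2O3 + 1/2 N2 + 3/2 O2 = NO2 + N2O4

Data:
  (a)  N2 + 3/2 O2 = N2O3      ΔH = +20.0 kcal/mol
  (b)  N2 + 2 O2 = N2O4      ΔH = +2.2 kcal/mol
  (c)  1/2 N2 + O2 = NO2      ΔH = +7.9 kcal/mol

ΔH = -9.9 kcal/mol

(a) reversed: -20.0 kcal/mol
(b) as written: +2.2 kcal/mol
(c) as written: +7.9 kcal/mol
By Hess's law, ΔH = (-1)·(+20.0) + (1)·(+2.2) + (1)·(+7.9) = -9.9 kcal/mol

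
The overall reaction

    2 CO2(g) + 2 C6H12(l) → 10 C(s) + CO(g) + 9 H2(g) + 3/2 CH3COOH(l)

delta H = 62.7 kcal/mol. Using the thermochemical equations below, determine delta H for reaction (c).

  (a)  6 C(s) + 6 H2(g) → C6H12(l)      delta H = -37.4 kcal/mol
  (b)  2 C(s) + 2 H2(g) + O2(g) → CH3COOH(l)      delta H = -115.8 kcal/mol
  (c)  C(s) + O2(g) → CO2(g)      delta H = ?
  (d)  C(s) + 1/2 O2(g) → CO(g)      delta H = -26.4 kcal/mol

delta H = -94.0 kcal/mol

(a) reversed and × 2: (-2)·(-37.4) = +74.8 kcal/mol
(b) × 3/2: (3/2)·(-115.8) = -173.7 kcal/mol
(c) reversed and × 2: contributes −2·x
(d) as written: -26.4 kcal/mol
+62.7 = (+74.8) + (-173.7) + (-26.4) − 2·x
x = (+62.7 − (-125.3)) / (-2) = -94.0 kcal/mol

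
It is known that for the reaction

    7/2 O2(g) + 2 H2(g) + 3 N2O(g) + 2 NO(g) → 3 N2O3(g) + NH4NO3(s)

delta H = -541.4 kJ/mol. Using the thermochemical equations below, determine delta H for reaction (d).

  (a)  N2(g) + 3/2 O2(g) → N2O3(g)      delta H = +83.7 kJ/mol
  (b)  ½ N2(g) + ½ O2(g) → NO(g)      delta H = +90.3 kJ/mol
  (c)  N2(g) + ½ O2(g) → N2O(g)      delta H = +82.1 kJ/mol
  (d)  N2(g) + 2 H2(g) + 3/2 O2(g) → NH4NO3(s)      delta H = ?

delta H = -365.6 kJ/mol

(a) × 3 (×3 to match 3 N2O3(g) in the target): (3)·(+83.7) = +251.1 kJ/mol
(b) reversed and × 2 (NO(g) must end up as a reactant; scale by 2 for the 2 NO(g)): (-2)·(+90.3) = -180.6 kJ/mol
(c) reversed and × 3 (reverse to put N2O(g) on the reactant side; ×3 to match 3 N2O(g) in the target): (-3)·(+82.1) = -246.3 kJ/mol
(d) as written (NH4NO3(s) already on the product side): contributes x
-541.4 = (+251.1) + (-180.6) + (-246.3) + x
x = (-541.4 − (-175.8)) / (1) = -365.6 kJ/mol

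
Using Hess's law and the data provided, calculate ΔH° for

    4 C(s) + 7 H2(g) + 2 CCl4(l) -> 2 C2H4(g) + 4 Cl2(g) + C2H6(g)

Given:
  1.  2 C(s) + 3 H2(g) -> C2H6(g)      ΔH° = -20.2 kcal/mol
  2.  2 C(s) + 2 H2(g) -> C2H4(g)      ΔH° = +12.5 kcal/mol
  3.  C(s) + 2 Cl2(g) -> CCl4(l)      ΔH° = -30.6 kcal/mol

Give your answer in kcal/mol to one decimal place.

eq. 1 as written: -20.2 kcal/mol
eq. 2 × 2: (2)·(+12.5) = +25.0 kcal/mol
eq. 3 reversed and × 2: (-2)·(-30.6) = +61.2 kcal/mol
Combining the equations, ΔH° = (1)·(-20.2) + (2)·(+12.5) + (-2)·(-30.6) = 66.0 kcal/mol

ΔH° = 66.0 kcal/mol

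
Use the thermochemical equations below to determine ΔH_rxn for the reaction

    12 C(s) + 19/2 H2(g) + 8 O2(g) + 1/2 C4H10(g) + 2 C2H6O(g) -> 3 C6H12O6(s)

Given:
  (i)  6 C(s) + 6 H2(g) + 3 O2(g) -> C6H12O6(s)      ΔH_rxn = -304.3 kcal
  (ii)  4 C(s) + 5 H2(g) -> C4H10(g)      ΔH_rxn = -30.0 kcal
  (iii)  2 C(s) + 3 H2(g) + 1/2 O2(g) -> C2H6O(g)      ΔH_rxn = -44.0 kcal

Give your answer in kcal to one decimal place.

(i) × 3 (×3 to match 3 C6H12O6(s) in the target): (3)·(-304.3) = -912.9 kcal
(ii) reversed and × 1/2 (reverse to put C4H10(g) on the reactant side; ×1/2 to match 1/2 C4H10(g) in the target): (-1/2)·(-30.0) = +15.0 kcal
(iii) reversed and × 2 (reverse to put C2H6O(g) on the reactant side; scale by 2 for the 2 C2H6O(g)): (-2)·(-44.0) = +88.0 kcal
By Hess's law, ΔH_rxn = (-912.9) + (+15.0) + (+88.0) = -809.9 kcal

ΔH_rxn = -809.9 kcal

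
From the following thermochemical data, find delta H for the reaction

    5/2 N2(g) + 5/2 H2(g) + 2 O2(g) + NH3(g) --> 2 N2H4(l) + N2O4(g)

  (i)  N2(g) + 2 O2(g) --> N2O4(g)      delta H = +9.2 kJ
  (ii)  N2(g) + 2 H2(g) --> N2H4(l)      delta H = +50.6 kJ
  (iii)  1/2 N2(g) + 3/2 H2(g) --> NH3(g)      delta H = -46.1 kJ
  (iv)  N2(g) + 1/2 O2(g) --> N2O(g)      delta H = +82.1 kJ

delta H = 156.5 kJ

(i) as written: +9.2 kJ
(ii) × 2: (2)·(+50.6) = +101.2 kJ
(iii) reversed: +46.1 kJ
(iv): not needed.
Since enthalpy is a state function, delta H = (+9.2) + (+101.2) + (+46.1) = 156.5 kJ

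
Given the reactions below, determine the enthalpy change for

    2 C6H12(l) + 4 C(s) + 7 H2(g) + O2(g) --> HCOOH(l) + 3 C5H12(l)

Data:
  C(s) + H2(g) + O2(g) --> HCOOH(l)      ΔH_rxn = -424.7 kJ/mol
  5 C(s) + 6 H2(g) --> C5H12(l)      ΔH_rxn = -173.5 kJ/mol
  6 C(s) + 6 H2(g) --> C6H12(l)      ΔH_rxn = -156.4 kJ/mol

equation 1 as written (HCOOH(l) already on the product side): -424.7 kJ/mol
equation 2 × 3 (scale by 3 for the 3 C5H12(l)): (3)·(-173.5) = -520.5 kJ/mol
equation 3 reversed and × 2 (reverse to put C6H12(l) on the reactant side; scale by 2 for the 2 C6H12(l)): (-2)·(-156.4) = +312.8 kJ/mol
ΔH_rxn = (-424.7) + (-520.5) + (+312.8) = -632.4 kJ/mol

ΔH_rxn = -632.4 kJ/mol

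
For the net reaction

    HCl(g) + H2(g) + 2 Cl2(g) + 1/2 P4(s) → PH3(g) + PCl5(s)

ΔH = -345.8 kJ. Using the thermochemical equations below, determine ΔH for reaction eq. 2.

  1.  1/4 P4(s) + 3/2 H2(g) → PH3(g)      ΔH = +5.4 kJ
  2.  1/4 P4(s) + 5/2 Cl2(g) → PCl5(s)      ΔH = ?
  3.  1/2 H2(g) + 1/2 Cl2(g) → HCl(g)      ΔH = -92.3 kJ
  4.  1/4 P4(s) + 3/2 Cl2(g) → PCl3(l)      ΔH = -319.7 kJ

eq. 1 as written: +5.4 kJ
eq. 2 as written: contributes x
eq. 3 reversed: +92.3 kJ
eq. 4: not needed.
-345.8 = (+5.4) + (+92.3) + x
x = (-345.8 − (+97.7)) / (1) = -443.5 kJ

ΔH = -443.5 kJ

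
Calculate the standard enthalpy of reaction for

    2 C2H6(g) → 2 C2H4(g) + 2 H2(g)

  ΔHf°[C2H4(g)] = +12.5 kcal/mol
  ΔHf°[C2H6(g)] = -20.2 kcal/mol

Products: 2·(+12.5) + 2·(+0.0) = +25.0
Reactants: 2·(-20.2) = -40.4
ΔH_rxn = (+25.0) − (-40.4) = 65.4 kcal/mol

ΔH_rxn = 65.4 kcal/mol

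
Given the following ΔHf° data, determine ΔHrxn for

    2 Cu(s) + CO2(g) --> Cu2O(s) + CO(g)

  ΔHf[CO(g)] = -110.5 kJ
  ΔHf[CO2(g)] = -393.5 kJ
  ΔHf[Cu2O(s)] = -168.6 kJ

ΔH°rxn = Σ nΔHf°(products) − Σ nΔHf°(reactants).
Products: 1·(-168.6) + 1·(-110.5) = -279.1
Reactants: 2·(+0.0) + 1·(-393.5) = -393.5
ΔHrxn = (-279.1) − (-393.5) = 114.4 kJ

ΔHrxn = 114.4 kJ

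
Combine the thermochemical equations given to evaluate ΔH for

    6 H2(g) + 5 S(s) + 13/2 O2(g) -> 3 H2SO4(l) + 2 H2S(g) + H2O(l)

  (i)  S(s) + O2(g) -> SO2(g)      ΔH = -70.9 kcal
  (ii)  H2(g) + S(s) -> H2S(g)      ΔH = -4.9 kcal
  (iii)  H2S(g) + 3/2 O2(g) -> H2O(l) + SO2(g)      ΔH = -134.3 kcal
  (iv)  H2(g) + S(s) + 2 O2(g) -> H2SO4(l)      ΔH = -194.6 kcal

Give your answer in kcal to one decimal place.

(i) reversed: +70.9 kcal
(ii) × 3: (3)·(-4.9) = -14.7 kcal
(iii) as written (H2O(l) already on the product side): -134.3 kcal
(iv) × 3 (×3 to match 3 H2SO4(l) in the target): (3)·(-194.6) = -583.8 kcal
Since enthalpy is a state function, ΔH = (-1)·(-70.9) + (3)·(-4.9) + (1)·(-134.3) + (3)·(-194.6) = -661.9 kcal

ΔH = -661.9 kcal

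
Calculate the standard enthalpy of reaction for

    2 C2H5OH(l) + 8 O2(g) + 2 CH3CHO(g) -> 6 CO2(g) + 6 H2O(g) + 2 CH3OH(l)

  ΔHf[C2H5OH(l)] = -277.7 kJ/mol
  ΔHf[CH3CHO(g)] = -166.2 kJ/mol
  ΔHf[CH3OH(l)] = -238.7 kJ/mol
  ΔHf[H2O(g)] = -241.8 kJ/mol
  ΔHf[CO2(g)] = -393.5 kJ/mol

Products: 6·(-393.5) + 6·(-241.8) + 2·(-238.7) = -4289.2
Reactants: 2·(-277.7) + 8·(+0.0) + 2·(-166.2) = -887.8
ΔH_rxn = (-4289.2) − (-887.8) = -3401.4 kJ/mol

ΔH_rxn = -3401.4 kJ/mol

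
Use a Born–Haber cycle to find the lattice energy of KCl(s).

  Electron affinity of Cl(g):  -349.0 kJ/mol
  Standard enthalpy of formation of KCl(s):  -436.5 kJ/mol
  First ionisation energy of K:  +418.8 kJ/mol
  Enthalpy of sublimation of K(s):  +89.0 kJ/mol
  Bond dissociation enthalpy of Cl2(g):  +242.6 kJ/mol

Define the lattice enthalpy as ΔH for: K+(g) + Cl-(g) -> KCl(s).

ΔHf° = 1·ΔHsub + 1·(ΣIE) + 1/2·D(Cl2) + 1·EA + U
-436.5 = 1·(+89.0) + 1·(+418.8) + 1/2·(+242.6) + 1·(-349.0) + U
U = -436.5 − (+280.1) = -716.6 kJ/mol

U = -716.6 kJ/mol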